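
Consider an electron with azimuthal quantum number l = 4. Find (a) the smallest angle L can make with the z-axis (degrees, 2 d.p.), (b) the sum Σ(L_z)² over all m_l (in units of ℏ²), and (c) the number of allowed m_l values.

θ_min ≈ 26.57°; Σ(L_z)² = 60 ℏ²; 9 values

cos θ_min = 4/√20, so θ_min ≈ 26.57°.
Σ m_l² = 60, so Σ(L_z)² = 60 ℏ².
There are 2l+1 = 9 values of m_l.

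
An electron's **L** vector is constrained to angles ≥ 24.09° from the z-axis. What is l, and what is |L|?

At minimum angle, m_l = l, so cos θ = l/√(l(l+1)); cos²θ = l/(l+1) = 0.8334.
Thus l = 0.8334/(1 − 0.8334) ≈ 5.
Then |L| = ℏ√(5·6) = √30 ℏ.

l = 5, |L| = √30 ℏ ≈ 5.477ℏ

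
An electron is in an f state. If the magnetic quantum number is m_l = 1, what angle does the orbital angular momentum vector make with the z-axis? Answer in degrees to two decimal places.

θ ≈ 73.22°

F corresponds to l = 3.
|L|² = l(l+1)ℏ² = 12ℏ², so |L| = 2√3 ℏ.
L_z = m_l ℏ = 1ℏ.
cos θ = L_z/|L| = 1/√12, so θ ≈ 73.22°.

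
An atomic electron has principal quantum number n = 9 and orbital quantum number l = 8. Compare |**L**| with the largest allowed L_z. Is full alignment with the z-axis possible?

|L| = 6√2 ℏ ≈ 8.4853ℏ, while L_z,max = lℏ = 8ℏ.
Since |L| > L_z,max, the vector can never point exactly along z; the closest it comes is θ_min = arccos(8/√72) ≈ 19.5°.

No: L_z,max = 8ℏ < |L| = 6√2 ℏ ≈ 8.485ℏ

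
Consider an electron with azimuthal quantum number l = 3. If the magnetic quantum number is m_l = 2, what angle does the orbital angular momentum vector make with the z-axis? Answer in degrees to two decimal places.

θ ≈ 54.74°

|L| = √(l(l+1)) ℏ = 2√3 ℏ.
L_z = m_l ℏ = 2ℏ.
cos θ = L_z/|L| = 2/√12, so θ ≈ 54.74°.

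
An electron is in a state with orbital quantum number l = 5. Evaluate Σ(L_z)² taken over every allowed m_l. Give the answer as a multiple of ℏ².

Σ(L_z)² = 110 ℏ²

m_l ∈ {-5, -4, -3, -2, -1, 0, 1, 2, 3, 4, 5}.
Σ m_l² = l(l+1)(2l+1)/3 = 5·6·11/3 = 110.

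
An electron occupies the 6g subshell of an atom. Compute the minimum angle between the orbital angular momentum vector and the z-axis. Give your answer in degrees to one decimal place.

The 6g subshell has l = 4.
|L|² = l(l+1)ℏ² = 20ℏ², so |L| = 2√5 ℏ.
The smallest angle corresponds to the largest L_z, i.e. m_l = l = 4, giving L_z = 4ℏ.
cos θ_min = 4/√20, so θ_min ≈ 26.6°.

θ_min ≈ 26.6°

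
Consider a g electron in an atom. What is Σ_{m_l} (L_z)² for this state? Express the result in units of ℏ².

The letter g corresponds to l = 4.
m_l ∈ {-4, -3, -2, -1, 0, 1, 2, 3, 4}.
Σ m_l² = 2·(1 + 4 + 9 + 16) = 60.

Σ(L_z)² = 60 ℏ²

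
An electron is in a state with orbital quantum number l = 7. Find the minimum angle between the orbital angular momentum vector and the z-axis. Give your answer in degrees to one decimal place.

θ_min ≈ 20.7°

|L| = ℏ√(l(l+1)) = 2√14 ℏ.
The smallest angle corresponds to the largest L_z, i.e. m_l = l = 7, giving L_z = 7ℏ.
cos θ_min = 7/√56, so θ_min ≈ 20.7°.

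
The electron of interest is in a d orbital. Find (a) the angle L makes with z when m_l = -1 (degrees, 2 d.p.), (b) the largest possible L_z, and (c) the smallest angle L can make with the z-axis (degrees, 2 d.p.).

θ(m_l=-1) ≈ 114.09°; L_z,max = 2ℏ; θ_min ≈ 35.26°

For a d orbital, l = 2.
For m_l = -1: cos θ = -1/√6, θ ≈ 114.09°.
L_z,max = lℏ = 2ℏ.
cos θ_min = 2/√6, so θ_min ≈ 35.26°.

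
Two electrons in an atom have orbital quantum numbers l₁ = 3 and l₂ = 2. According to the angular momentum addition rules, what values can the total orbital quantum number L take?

L runs from |3 − 2| = 1 to 3 + 2 = 5.
Allowed values: L = 1, 2, 3, 4, 5.

L = 1, 2, 3, 4, 5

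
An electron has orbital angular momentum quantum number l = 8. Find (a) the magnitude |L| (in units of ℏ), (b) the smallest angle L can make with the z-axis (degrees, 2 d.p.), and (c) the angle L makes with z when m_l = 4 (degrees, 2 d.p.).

|L| = 6√2 ℏ ≈ 8.485ℏ; θ_min ≈ 19.47°; θ(m_l=4) ≈ 61.87°

|L| = ℏ√(8·9) = 6√2 ℏ ≈ 8.485ℏ.
cos θ_min = 8/√72, so θ_min ≈ 19.47°.
For m_l = 4: cos θ = 4/√72, θ ≈ 61.87°.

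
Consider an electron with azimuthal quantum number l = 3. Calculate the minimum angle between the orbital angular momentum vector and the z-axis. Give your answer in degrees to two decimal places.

|L| = ℏ√(l(l+1)) = 2√3 ℏ.
The smallest angle corresponds to the largest L_z, i.e. m_l = l = 3, giving L_z = 3ℏ.
cos θ_min = 3/√12, so θ_min ≈ 30.00°.

θ_min ≈ 30.00°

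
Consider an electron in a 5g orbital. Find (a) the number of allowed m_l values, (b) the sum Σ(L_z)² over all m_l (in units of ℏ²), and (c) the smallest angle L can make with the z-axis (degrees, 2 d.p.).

9 values; Σ(L_z)² = 60 ℏ²; θ_min ≈ 26.57°

5g means n = 5, l = 4.
There are 2l+1 = 9 values of m_l.
Σ m_l² = 60, so Σ(L_z)² = 60 ℏ².
cos θ_min = 4/√20, so θ_min ≈ 26.57°.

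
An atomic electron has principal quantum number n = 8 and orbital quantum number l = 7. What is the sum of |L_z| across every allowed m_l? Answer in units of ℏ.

m_l ∈ {-7, -6, -5, -4, -3, -2, -1, 0, 1, 2, 3, 4, 5, 6, 7}.
Σ|m_l| = 2·7(7+1)/2 = 56.

Σ|L_z| = 56 ℏ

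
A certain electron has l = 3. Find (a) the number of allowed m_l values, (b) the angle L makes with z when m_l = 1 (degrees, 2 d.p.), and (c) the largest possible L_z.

There are 2l+1 = 7 values of m_l.
For m_l = 1: cos θ = 1/√12, θ ≈ 73.22°.
L_z,max = lℏ = 3ℏ.

7 values; θ(m_l=1) ≈ 73.22°; L_z,max = 3ℏ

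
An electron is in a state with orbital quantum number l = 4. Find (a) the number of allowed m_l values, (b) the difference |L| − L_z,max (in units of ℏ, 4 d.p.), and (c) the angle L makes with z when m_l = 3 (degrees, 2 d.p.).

There are 2l+1 = 9 values of m_l.
|L| − L_z,max = (2√5 − 4)ℏ ≈ 0.4721ℏ.
For m_l = 3: cos θ = 3/√20, θ ≈ 47.87°.

9 values; |L|−L_z,max ≈ 0.4721ℏ; θ(m_l=3) ≈ 47.87°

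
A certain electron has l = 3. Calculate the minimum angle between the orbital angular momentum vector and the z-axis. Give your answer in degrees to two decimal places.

|L| = √(l(l+1)) ℏ = 2√3 ℏ.
The smallest angle corresponds to the largest L_z, i.e. m_l = l = 3, giving L_z = 3ℏ.
cos θ_min = 3/√12, so θ_min ≈ 30.00°.

θ_min ≈ 30.00°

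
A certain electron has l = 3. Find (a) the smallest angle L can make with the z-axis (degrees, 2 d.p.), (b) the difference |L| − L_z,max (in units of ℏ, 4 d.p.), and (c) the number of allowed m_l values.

cos θ_min = 3/√12, so θ_min ≈ 30.00°.
|L| − L_z,max = (2√3 − 3)ℏ ≈ 0.4641ℏ.
There are 2l+1 = 7 values of m_l.

θ_min ≈ 30.00°; |L|−L_z,max ≈ 0.4641ℏ; 7 values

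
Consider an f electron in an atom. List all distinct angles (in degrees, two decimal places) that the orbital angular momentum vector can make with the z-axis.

For an f orbital, l = 3.
|L| = √(l(l+1)) ℏ = 2√3 ℏ.
cos θ = m_l/√12 for each m_l ∈ {-3, -2, -1, 0, 1, 2, 3}.

θ ∈ {30.00°, 54.74°, 73.22°, 90.00°, 106.78°, 125.26°, 150.00°}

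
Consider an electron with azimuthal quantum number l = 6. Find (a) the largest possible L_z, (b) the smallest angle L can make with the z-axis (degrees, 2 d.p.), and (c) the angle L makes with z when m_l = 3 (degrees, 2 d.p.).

L_z,max = 6ℏ; θ_min ≈ 22.21°; θ(m_l=3) ≈ 62.42°

L_z,max = lℏ = 6ℏ.
cos θ_min = 6/√42, so θ_min ≈ 22.21°.
For m_l = 3: cos θ = 3/√42, θ ≈ 62.42°.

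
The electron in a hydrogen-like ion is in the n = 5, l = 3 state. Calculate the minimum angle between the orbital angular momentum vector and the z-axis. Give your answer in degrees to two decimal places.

θ_min ≈ 30.00°

|L| = ℏ√(l(l+1)) = 2√3 ℏ.
The smallest angle corresponds to the largest L_z, i.e. m_l = l = 3, giving L_z = 3ℏ.
cos θ_min = 3/√12, so θ_min ≈ 30.00°.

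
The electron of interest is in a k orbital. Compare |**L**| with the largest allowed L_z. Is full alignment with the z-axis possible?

No: L_z,max = 7ℏ < |L| = 2√14 ℏ ≈ 7.483ℏ

A k state has l = 7.
|L| = 2√14 ℏ ≈ 7.4833ℏ, while L_z,max = lℏ = 7ℏ.
Since |L| > L_z,max, the vector can never point exactly along z; the closest it comes is θ_min = arccos(7/√56) ≈ 20.7°.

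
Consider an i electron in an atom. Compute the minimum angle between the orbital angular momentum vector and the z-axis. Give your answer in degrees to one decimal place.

I corresponds to l = 6.
|L| = ℏ√(l(l+1)) = √42 ℏ.
The smallest angle corresponds to the largest L_z, i.e. m_l = l = 6, giving L_z = 6ℏ.
cos θ_min = 6/√42, so θ_min ≈ 22.2°.

θ_min ≈ 22.2°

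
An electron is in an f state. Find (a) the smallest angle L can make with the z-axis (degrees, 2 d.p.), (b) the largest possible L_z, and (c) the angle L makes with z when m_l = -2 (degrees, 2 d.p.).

θ_min ≈ 30.00°; L_z,max = 3ℏ; θ(m_l=-2) ≈ 125.26°

The letter f corresponds to l = 3.
cos θ_min = 3/√12, so θ_min ≈ 30.00°.
L_z,max = lℏ = 3ℏ.
For m_l = -2: cos θ = -2/√12, θ ≈ 125.26°.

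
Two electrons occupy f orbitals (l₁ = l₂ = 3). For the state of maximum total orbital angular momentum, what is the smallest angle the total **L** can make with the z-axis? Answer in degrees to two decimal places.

θ_min ≈ 22.21°

L runs from |3 − 3| = 0 to 3 + 3 = 6.
L ∈ {0, 1, 2, 3, 4, 5, 6}.
The maximum is L = 6, with |L_tot| = ℏ√(6·7) = √42 ℏ.
The minimum angle with z is arccos(6/√42) ≈ 22.21°.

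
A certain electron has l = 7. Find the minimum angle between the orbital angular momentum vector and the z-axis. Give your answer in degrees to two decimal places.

|L| = ℏ√(l(l+1)) = 2√14 ℏ.
The smallest angle corresponds to the largest L_z, i.e. m_l = l = 7, giving L_z = 7ℏ.
cos θ_min = 7/√56, so θ_min ≈ 20.70°.

θ_min ≈ 20.70°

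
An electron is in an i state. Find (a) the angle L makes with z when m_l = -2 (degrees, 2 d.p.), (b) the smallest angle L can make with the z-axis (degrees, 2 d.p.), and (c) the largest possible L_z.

θ(m_l=-2) ≈ 107.98°; θ_min ≈ 22.21°; L_z,max = 6ℏ

For an i orbital, l = 6.
For m_l = -2: cos θ = -2/√42, θ ≈ 107.98°.
cos θ_min = 6/√42, so θ_min ≈ 22.21°.
L_z,max = lℏ = 6ℏ.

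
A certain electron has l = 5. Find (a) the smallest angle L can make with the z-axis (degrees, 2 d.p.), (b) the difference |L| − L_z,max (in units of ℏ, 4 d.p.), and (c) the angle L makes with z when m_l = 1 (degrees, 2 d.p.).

θ_min ≈ 24.09°; |L|−L_z,max ≈ 0.4772ℏ; θ(m_l=1) ≈ 79.48°

cos θ_min = 5/√30, so θ_min ≈ 24.09°.
|L| − L_z,max = (√30 − 5)ℏ ≈ 0.4772ℏ.
For m_l = 1: cos θ = 1/√30, θ ≈ 79.48°.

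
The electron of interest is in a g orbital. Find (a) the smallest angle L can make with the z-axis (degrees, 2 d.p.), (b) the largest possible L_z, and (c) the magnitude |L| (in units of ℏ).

θ_min ≈ 26.57°; L_z,max = 4ℏ; |L| = 2√5 ℏ ≈ 4.472ℏ

For a g orbital, l = 4.
cos θ_min = 4/√20, so θ_min ≈ 26.57°.
L_z,max = lℏ = 4ℏ.
|L| = ℏ√(4·5) = 2√5 ℏ ≈ 4.472ℏ.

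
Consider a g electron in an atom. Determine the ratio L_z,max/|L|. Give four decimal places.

L_z,max/|L| = 0.8944

A g state has l = 4.
|L| = 2√5 ℏ ≈ 4.4721ℏ, while L_z,max = lℏ = 4ℏ.
L_z,max/|L| = 4/√20 = 0.8944.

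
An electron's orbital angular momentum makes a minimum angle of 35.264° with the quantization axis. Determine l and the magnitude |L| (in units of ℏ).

l = 2, |L| = √6 ℏ ≈ 2.449ℏ

At minimum angle, m_l = l, so cos θ = l/√(l(l+1)); cos²θ = l/(l+1) = 0.6667.
Solving: l = 2.
Then |L| = ℏ√(2·3) = √6 ℏ.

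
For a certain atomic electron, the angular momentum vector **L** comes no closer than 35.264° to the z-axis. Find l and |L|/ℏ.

cos θ_min = l/√(l(l+1)) = √(l/(l+1)), so l/(l+1) = cos²(35.264°) = 0.6667.
Solving: l = 2.
Then |L| = ℏ√(2·3) = √6 ℏ.

l = 2, |L| = √6 ℏ ≈ 2.449ℏ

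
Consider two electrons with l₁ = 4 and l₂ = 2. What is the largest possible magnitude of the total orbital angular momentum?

By the triangle rule, |l₁ − l₂| ≤ L ≤ l₁ + l₂.
L ∈ {2, 3, 4, 5, 6}.
The largest magnitude corresponds to L = 6: |L_tot| = ℏ√(6·7) = √42 ℏ.

|L_tot|_max = √42 ℏ ≈ 6.481ℏ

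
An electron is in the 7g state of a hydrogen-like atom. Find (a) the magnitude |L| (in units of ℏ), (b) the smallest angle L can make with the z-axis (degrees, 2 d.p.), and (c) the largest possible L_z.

For 7g, l = 4.
|L| = ℏ√(4·5) = 2√5 ℏ ≈ 4.472ℏ.
cos θ_min = 4/√20, so θ_min ≈ 26.57°.
L_z,max = lℏ = 4ℏ.

|L| = 2√5 ℏ ≈ 4.472ℏ; θ_min ≈ 26.57°; L_z,max = 4ℏ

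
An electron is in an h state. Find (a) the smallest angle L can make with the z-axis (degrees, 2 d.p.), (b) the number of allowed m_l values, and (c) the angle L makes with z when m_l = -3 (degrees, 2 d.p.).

θ_min ≈ 24.09°; 11 values; θ(m_l=-3) ≈ 123.21°

For an h orbital, l = 5.
cos θ_min = 5/√30, so θ_min ≈ 24.09°.
There are 2l+1 = 11 values of m_l.
For m_l = -3: cos θ = -3/√30, θ ≈ 123.21°.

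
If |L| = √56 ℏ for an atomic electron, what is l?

(|L|/ℏ)² = l(l+1) = 56.
The positive root is l = 7.

l = 7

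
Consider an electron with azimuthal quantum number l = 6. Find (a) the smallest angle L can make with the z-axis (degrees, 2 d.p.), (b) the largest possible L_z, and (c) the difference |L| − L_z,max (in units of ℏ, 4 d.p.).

θ_min ≈ 22.21°; L_z,max = 6ℏ; |L|−L_z,max ≈ 0.4807ℏ

cos θ_min = 6/√42, so θ_min ≈ 22.21°.
L_z,max = lℏ = 6ℏ.
|L| − L_z,max = (√42 − 6)ℏ ≈ 0.4807ℏ.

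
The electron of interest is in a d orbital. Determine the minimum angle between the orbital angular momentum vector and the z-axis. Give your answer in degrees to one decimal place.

The letter d corresponds to l = 2.
|L| = ℏ√(l(l+1)) = √6 ℏ.
The smallest angle corresponds to the largest L_z, i.e. m_l = l = 2, giving L_z = 2ℏ.
cos θ_min = 2/√6, so θ_min ≈ 35.3°.

θ_min ≈ 35.3°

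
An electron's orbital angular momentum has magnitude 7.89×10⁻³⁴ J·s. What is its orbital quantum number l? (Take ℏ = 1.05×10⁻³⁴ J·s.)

l = 7

Dividing by ℏ: |L|/ℏ ≈ 7.514.
l(l+1) ≈ 7.514² ≈ 56.46, so l = 7.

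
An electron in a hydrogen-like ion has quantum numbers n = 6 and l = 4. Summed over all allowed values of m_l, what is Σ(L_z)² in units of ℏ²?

Σ(L_z)² = 60 ℏ²

m_l ∈ {-4, -3, -2, -1, 0, 1, 2, 3, 4}.
Summing m² from −4 to 4: Σ m_l² = 60.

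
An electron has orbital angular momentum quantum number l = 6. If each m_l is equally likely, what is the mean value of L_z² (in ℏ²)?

The allowed m_l values are -6, -5, -4, -3, -2, -1, 0, 1, 2, 3, 4, 5, 6.
Average of L_z² over 13 states: 182/13 ℏ² = 14 ℏ².

⟨L_z²⟩ = 14 ℏ²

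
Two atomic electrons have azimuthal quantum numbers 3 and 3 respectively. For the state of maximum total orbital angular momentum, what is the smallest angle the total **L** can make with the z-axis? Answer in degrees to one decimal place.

θ_min ≈ 22.2°

The total orbital quantum number L ranges from |l₁ − l₂| to l₁ + l₂ in integer steps.
L ∈ {0, 1, 2, 3, 4, 5, 6}.
The maximum is L = 6, with |L_tot| = ℏ√(6·7) = √42 ℏ.
The minimum angle with z is arccos(6/√42) ≈ 22.2°.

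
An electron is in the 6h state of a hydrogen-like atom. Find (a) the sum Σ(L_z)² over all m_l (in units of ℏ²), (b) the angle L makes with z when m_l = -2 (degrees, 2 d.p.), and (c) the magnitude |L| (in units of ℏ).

Σ(L_z)² = 110 ℏ²; θ(m_l=-2) ≈ 111.42°; |L| = √30 ℏ ≈ 5.477ℏ

The 6h subshell has l = 5.
Σ m_l² = 110, so Σ(L_z)² = 110 ℏ².
For m_l = -2: cos θ = -2/√30, θ ≈ 111.42°.
|L| = ℏ√(5·6) = √30 ℏ ≈ 5.477ℏ.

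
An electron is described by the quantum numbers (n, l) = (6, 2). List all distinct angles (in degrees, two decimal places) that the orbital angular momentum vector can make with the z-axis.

θ ∈ {35.26°, 65.91°, 90.00°, 114.09°, 144.74°}

|L| = √(l(l+1)) ℏ = √6 ℏ.
cos θ = m_l/√6 for each m_l ∈ {-2, -1, 0, 1, 2}.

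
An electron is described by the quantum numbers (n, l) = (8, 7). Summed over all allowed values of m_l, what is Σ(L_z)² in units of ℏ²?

m_l runs from −7 to 7, i.e. {-7, -6, -5, -4, -3, -2, -1, 0, 1, 2, 3, 4, 5, 6, 7}.
Summing m² from −7 to 7: Σ m_l² = 280.

Σ(L_z)² = 280 ℏ²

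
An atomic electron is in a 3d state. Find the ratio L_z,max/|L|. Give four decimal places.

L_z,max/|L| = 0.8165

The 3d subshell has l = 2.
|L| = √6 ℏ ≈ 2.4495ℏ, while L_z,max = lℏ = 2ℏ.
L_z,max/|L| = 2/√6 = 0.8165.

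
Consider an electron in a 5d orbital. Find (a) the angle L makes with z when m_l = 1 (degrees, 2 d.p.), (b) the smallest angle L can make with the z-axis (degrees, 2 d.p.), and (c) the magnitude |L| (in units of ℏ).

5d means n = 5, l = 2.
For m_l = 1: cos θ = 1/√6, θ ≈ 65.91°.
cos θ_min = 2/√6, so θ_min ≈ 35.26°.
|L| = ℏ√(2·3) = √6 ℏ ≈ 2.449ℏ.

θ(m_l=1) ≈ 65.91°; θ_min ≈ 35.26°; |L| = √6 ℏ ≈ 2.449ℏ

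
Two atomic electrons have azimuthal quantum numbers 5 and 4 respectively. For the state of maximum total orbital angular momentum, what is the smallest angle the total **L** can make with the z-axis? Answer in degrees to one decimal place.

θ_min ≈ 18.4°

Angular momentum addition gives L = |l₁ − l₂|, …, l₁ + l₂.
Allowed values: L = 1, 2, 3, 4, 5, 6, 7, 8, 9.
The maximum is L = 9, with |L_tot| = ℏ√(9·10) = 3√10 ℏ.
The minimum angle with z is arccos(9/√90) ≈ 18.4°.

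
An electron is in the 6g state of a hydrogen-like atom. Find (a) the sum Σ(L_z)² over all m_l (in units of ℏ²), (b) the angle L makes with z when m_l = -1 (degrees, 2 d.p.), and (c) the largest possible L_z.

Σ(L_z)² = 60 ℏ²; θ(m_l=-1) ≈ 102.92°; L_z,max = 4ℏ

The 6g subshell has l = 4.
Σ m_l² = 60, so Σ(L_z)² = 60 ℏ².
For m_l = -1: cos θ = -1/√20, θ ≈ 102.92°.
L_z,max = lℏ = 4ℏ.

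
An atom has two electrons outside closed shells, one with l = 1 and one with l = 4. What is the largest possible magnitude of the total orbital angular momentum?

The total orbital quantum number L ranges from |l₁ − l₂| to l₁ + l₂ in integer steps.
Allowed values: L = 3, 4, 5.
The largest magnitude corresponds to L = 5: |L_tot| = ℏ√(5·6) = √30 ℏ.

|L_tot|_max = √30 ℏ ≈ 5.477ℏ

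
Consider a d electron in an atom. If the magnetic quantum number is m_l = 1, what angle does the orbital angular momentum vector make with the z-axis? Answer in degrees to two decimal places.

A d state has l = 2.
|L|² = l(l+1)ℏ² = 6ℏ², so |L| = √6 ℏ.
L_z = m_l ℏ = 1ℏ.
cos θ = L_z/|L| = 1/√6, so θ ≈ 65.91°.

θ ≈ 65.91°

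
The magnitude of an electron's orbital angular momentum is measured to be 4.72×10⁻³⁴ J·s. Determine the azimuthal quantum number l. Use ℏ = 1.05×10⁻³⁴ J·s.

In units of ℏ, |L| ≈ 4.495.
l(l+1) ≈ 4.495² ≈ 20.21, so l = 4.

l = 4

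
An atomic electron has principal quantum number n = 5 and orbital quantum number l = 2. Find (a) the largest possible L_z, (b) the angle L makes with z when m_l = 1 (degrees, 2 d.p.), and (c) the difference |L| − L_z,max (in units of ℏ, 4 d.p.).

L_z,max = 2ℏ; θ(m_l=1) ≈ 65.91°; |L|−L_z,max ≈ 0.4495ℏ

L_z,max = lℏ = 2ℏ.
For m_l = 1: cos θ = 1/√6, θ ≈ 65.91°.
|L| − L_z,max = (√6 − 2)ℏ ≈ 0.4495ℏ.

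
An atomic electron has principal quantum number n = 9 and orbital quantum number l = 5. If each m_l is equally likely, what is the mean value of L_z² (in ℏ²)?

⟨L_z²⟩ = 10 ℏ²

m_l runs from −5 to 5, i.e. {-5, -4, -3, -2, -1, 0, 1, 2, 3, 4, 5}.
⟨L_z²⟩ = ℏ²·(Σ m_l²)/(2l+1) = ℏ²·110/11 = 10ℏ².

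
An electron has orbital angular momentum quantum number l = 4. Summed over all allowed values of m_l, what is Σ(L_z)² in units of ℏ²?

m_l runs from −4 to 4, i.e. {-4, -3, -2, -1, 0, 1, 2, 3, 4}.
Σ m_l² = 2·(1 + 4 + 9 + 16) = 60.

Σ(L_z)² = 60 ℏ²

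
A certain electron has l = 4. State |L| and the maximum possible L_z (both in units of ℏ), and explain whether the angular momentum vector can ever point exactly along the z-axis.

No: L_z,max = 4ℏ < |L| = 2√5 ℏ ≈ 4.472ℏ

|L| = 2√5 ℏ ≈ 4.4721ℏ, while L_z,max = lℏ = 4ℏ.
Since |L| > L_z,max, the vector can never point exactly along z; the closest it comes is θ_min = arccos(4/√20) ≈ 26.6°.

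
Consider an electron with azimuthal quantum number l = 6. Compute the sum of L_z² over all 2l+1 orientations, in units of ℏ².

Σ(L_z)² = 182 ℏ²

The allowed m_l values are -6, -5, -4, -3, -2, -1, 0, 1, 2, 3, 4, 5, 6.
Σ m_l² = l(l+1)(2l+1)/3 = 6·7·13/3 = 182.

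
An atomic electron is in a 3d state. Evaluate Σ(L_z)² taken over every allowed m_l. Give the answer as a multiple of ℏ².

For 3d, l = 2.
The allowed m_l values are -2, -1, 0, 1, 2.
Summing m² from −2 to 2: Σ m_l² = 10.

Σ(L_z)² = 10 ℏ²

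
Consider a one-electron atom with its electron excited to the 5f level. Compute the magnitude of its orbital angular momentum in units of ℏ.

|L| = 2√3 ℏ ≈ 3.464ℏ

The 5f level has l = 3.
|L| = ℏ√(l(l+1)) = ℏ√(3·4) = 2√3 ℏ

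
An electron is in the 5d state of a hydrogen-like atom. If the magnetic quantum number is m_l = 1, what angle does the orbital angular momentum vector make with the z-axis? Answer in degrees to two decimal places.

θ ≈ 65.91°

For 5d, l = 2.
|L| = ℏ√(l(l+1)) = √6 ℏ.
L_z = m_l ℏ = 1ℏ.
cos θ = L_z/|L| = 1/√6, so θ ≈ 65.91°.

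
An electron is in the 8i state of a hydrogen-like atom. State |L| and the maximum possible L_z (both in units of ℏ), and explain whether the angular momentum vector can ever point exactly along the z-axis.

No: L_z,max = 6ℏ < |L| = √42 ℏ ≈ 6.481ℏ

The 8i subshell has l = 6.
|L| = √42 ℏ ≈ 6.4807ℏ, while L_z,max = lℏ = 6ℏ.
Since |L| > L_z,max, the vector can never point exactly along z; the closest it comes is θ_min = arccos(6/√42) ≈ 22.2°.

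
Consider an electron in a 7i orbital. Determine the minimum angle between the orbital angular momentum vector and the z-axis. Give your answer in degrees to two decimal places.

For 7i, l = 6.
|L| = ℏ√(l(l+1)) = √42 ℏ.
The smallest angle corresponds to the largest L_z, i.e. m_l = l = 6, giving L_z = 6ℏ.
cos θ_min = 6/√42, so θ_min ≈ 22.21°.

θ_min ≈ 22.21°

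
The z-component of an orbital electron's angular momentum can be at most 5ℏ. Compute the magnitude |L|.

|L| = √30 ℏ ≈ 5.477ℏ

L_z,max = lℏ, so l = 5.
Then |L| = ℏ√(5·6) = √30 ℏ.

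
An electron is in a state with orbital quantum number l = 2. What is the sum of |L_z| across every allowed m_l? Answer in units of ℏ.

m_l runs from −2 to 2, i.e. {-2, -1, 0, 1, 2}.
Σ|m_l| = l(l+1) = 6.

Σ|L_z| = 6 ℏ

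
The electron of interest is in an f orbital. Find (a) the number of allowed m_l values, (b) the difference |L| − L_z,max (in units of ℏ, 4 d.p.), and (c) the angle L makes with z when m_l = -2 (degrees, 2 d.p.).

7 values; |L|−L_z,max ≈ 0.4641ℏ; θ(m_l=-2) ≈ 125.26°

An f state has l = 3.
There are 2l+1 = 7 values of m_l.
|L| − L_z,max = (2√3 − 3)ℏ ≈ 0.4641ℏ.
For m_l = -2: cos θ = -2/√12, θ ≈ 125.26°.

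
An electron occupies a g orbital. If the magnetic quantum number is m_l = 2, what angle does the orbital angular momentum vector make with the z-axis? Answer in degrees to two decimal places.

θ ≈ 63.43°

G corresponds to l = 4.
|L| = √(l(l+1)) ℏ = 2√5 ℏ.
L_z = m_l ℏ = 2ℏ.
cos θ = L_z/|L| = 2/√20, so θ ≈ 63.43°.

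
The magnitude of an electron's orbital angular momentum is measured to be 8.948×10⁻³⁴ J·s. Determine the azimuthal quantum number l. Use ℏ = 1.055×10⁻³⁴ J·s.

l = 8

|L|/ℏ = (8.948×10⁻³⁴)/(1.055×10⁻³⁴) ≈ 8.482.
l(l+1) ≈ 8.482² ≈ 71.94, so l = 8.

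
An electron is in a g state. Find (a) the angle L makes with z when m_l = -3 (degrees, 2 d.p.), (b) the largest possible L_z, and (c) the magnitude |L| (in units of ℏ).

For a g orbital, l = 4.
For m_l = -3: cos θ = -3/√20, θ ≈ 132.13°.
L_z,max = lℏ = 4ℏ.
|L| = ℏ√(4·5) = 2√5 ℏ ≈ 4.472ℏ.

θ(m_l=-3) ≈ 132.13°; L_z,max = 4ℏ; |L| = 2√5 ℏ ≈ 4.472ℏ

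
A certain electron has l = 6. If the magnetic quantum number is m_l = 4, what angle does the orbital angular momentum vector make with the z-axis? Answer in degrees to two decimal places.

|L|² = l(l+1)ℏ² = 42ℏ², so |L| = √42 ℏ.
L_z = m_l ℏ = 4ℏ.
cos θ = L_z/|L| = 4/√42, so θ ≈ 51.89°.

θ ≈ 51.89°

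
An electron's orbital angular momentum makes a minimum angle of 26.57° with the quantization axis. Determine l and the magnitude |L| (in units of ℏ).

l = 4, |L| = 2√5 ℏ ≈ 4.472ℏ

cos²θ_min = l/(l+1) = 0.7999.
Thus l = 0.7999/(1 − 0.7999) ≈ 4.
Then |L| = ℏ√(4·5) = 2√5 ℏ.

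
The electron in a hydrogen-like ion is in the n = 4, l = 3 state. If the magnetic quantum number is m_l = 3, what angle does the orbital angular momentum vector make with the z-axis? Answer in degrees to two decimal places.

θ ≈ 30.00°

|L|² = l(l+1)ℏ² = 12ℏ², so |L| = 2√3 ℏ.
L_z = m_l ℏ = 3ℏ.
cos θ = L_z/|L| = 3/√12, so θ ≈ 30.00°.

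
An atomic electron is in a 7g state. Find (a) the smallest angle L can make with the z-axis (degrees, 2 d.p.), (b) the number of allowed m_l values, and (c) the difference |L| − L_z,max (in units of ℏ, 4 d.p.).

θ_min ≈ 26.57°; 9 values; |L|−L_z,max ≈ 0.4721ℏ

The 7g subshell has l = 4.
cos θ_min = 4/√20, so θ_min ≈ 26.57°.
There are 2l+1 = 9 values of m_l.
|L| − L_z,max = (2√5 − 4)ℏ ≈ 0.4721ℏ.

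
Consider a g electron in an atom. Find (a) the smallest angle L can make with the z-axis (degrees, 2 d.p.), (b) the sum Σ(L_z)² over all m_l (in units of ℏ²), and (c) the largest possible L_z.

G corresponds to l = 4.
cos θ_min = 4/√20, so θ_min ≈ 26.57°.
Σ m_l² = 60, so Σ(L_z)² = 60 ℏ².
L_z,max = lℏ = 4ℏ.

θ_min ≈ 26.57°; Σ(L_z)² = 60 ℏ²; L_z,max = 4ℏ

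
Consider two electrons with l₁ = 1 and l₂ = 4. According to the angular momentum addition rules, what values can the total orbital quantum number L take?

Angular momentum addition gives L = |l₁ − l₂|, …, l₁ + l₂.
Allowed values: L = 3, 4, 5.

L = 3, 4, 5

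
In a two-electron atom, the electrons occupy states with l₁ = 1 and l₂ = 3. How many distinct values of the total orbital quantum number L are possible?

3

By the triangle rule, |l₁ − l₂| ≤ L ≤ l₁ + l₂.
L ∈ {2, 3, 4}.
That is 3 values.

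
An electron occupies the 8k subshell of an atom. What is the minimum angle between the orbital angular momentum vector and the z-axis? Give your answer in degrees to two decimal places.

θ_min ≈ 20.70°

The 8k subshell has l = 7.
|L| = ℏ√(l(l+1)) = 2√14 ℏ.
The smallest angle corresponds to the largest L_z, i.e. m_l = l = 7, giving L_z = 7ℏ.
cos θ_min = 7/√56, so θ_min ≈ 20.70°.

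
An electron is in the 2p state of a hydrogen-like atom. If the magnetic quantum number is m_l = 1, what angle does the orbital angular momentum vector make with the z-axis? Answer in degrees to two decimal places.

2p means n = 2, l = 1.
|L| = √(l(l+1)) ℏ = √2 ℏ.
L_z = m_l ℏ = 1ℏ.
cos θ = L_z/|L| = 1/√2, so θ ≈ 45.00°.

θ ≈ 45.00°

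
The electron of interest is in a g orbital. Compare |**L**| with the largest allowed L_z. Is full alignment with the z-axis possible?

The letter g corresponds to l = 4.
|L| = 2√5 ℏ ≈ 4.4721ℏ, while L_z,max = lℏ = 4ℏ.
Since |L| > L_z,max, the vector can never point exactly along z; the closest it comes is θ_min = arccos(4/√20) ≈ 26.6°.

No: L_z,max = 4ℏ < |L| = 2√5 ℏ ≈ 4.472ℏ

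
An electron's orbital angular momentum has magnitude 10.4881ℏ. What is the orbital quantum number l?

(|L|/ℏ)² = l(l+1) = 110.
The positive root is l = 10.

l = 10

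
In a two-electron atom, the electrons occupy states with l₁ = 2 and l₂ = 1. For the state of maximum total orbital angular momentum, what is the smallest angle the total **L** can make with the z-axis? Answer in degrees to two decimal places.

θ_min ≈ 30.00°

The total orbital quantum number L ranges from |l₁ − l₂| to l₁ + l₂ in integer steps.
L ∈ {1, 2, 3}.
The maximum is L = 3, with |L_tot| = ℏ√(3·4) = 2√3 ℏ.
The minimum angle with z is arccos(3/√12) ≈ 30.00°.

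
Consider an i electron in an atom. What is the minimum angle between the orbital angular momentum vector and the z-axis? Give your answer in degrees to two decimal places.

θ_min ≈ 22.21°

An i state has l = 6.
|L| = √(l(l+1)) ℏ = √42 ℏ.
The smallest angle corresponds to the largest L_z, i.e. m_l = l = 6, giving L_z = 6ℏ.
cos θ_min = 6/√42, so θ_min ≈ 22.21°.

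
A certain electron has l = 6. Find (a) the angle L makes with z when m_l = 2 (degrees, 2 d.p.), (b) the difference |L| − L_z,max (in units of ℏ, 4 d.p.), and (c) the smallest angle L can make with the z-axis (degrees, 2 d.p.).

θ(m_l=2) ≈ 72.02°; |L|−L_z,max ≈ 0.4807ℏ; θ_min ≈ 22.21°

For m_l = 2: cos θ = 2/√42, θ ≈ 72.02°.
|L| − L_z,max = (√42 − 6)ℏ ≈ 0.4807ℏ.
cos θ_min = 6/√42, so θ_min ≈ 22.21°.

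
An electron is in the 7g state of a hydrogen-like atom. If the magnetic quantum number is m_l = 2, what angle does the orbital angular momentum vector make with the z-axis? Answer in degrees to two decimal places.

The 7g subshell has l = 4.
|L|² = l(l+1)ℏ² = 20ℏ², so |L| = 2√5 ℏ.
L_z = m_l ℏ = 2ℏ.
cos θ = L_z/|L| = 2/√20, so θ ≈ 63.43°.

θ ≈ 63.43°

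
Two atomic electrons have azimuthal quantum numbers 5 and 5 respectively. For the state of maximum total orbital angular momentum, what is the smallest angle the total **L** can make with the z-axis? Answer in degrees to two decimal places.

By the triangle rule, |l₁ − l₂| ≤ L ≤ l₁ + l₂.
L ∈ {0, 1, 2, 3, 4, 5, 6, 7, 8, 9, 10}.
The maximum is L = 10, with |L_tot| = ℏ√(10·11) = √110 ℏ.
The minimum angle with z is arccos(10/√110) ≈ 17.55°.

θ_min ≈ 17.55°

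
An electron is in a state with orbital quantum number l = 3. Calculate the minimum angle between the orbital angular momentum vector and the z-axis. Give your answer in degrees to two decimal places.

|L| = ℏ√(l(l+1)) = 2√3 ℏ.
The smallest angle corresponds to the largest L_z, i.e. m_l = l = 3, giving L_z = 3ℏ.
cos θ_min = 3/√12, so θ_min ≈ 30.00°.

θ_min ≈ 30.00°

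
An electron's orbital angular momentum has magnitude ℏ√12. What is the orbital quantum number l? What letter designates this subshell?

l = 3 (f orbital)

(|L|/ℏ)² = l(l+1) = 12.
The positive root is l = 3.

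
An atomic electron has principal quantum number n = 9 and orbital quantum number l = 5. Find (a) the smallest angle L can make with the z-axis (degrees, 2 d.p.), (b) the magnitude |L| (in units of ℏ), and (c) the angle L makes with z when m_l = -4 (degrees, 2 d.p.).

cos θ_min = 5/√30, so θ_min ≈ 24.09°.
|L| = ℏ√(5·6) = √30 ℏ ≈ 5.477ℏ.
For m_l = -4: cos θ = -4/√30, θ ≈ 136.91°.

θ_min ≈ 24.09°; |L| = √30 ℏ ≈ 5.477ℏ; θ(m_l=-4) ≈ 136.91°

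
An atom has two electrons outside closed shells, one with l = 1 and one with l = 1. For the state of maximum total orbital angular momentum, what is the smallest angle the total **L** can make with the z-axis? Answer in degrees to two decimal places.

The total orbital quantum number L ranges from |l₁ − l₂| to l₁ + l₂ in integer steps.
L ∈ {0, 1, 2}.
The maximum is L = 2, with |L_tot| = ℏ√(2·3) = √6 ℏ.
The minimum angle with z is arccos(2/√6) ≈ 35.26°.

θ_min ≈ 35.26°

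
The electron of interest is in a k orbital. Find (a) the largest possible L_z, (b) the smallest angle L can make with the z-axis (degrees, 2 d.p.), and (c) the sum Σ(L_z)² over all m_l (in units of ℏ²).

For a k orbital, l = 7.
L_z,max = lℏ = 7ℏ.
cos θ_min = 7/√56, so θ_min ≈ 20.70°.
Σ m_l² = 280, so Σ(L_z)² = 280 ℏ².

L_z,max = 7ℏ; θ_min ≈ 20.70°; Σ(L_z)² = 280 ℏ²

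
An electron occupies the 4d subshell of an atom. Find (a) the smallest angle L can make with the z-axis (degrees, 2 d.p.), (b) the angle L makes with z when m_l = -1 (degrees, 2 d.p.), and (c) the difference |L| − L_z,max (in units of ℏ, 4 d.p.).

θ_min ≈ 35.26°; θ(m_l=-1) ≈ 114.09°; |L|−L_z,max ≈ 0.4495ℏ

4d means n = 4, l = 2.
cos θ_min = 2/√6, so θ_min ≈ 35.26°.
For m_l = -1: cos θ = -1/√6, θ ≈ 114.09°.
|L| − L_z,max = (√6 − 2)ℏ ≈ 0.4495ℏ.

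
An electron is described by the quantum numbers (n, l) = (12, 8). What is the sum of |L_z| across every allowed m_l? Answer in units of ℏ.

The allowed m_l values are -8, -7, -6, -5, -4, -3, -2, -1, 0, 1, 2, 3, 4, 5, 6, 7, 8.
Σ|m_l| = l(l+1) = 72.

Σ|L_z| = 72 ℏ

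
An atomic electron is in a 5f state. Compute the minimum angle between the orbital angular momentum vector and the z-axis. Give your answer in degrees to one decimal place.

The 5f subshell has l = 3.
|L| = ℏ√(l(l+1)) = 2√3 ℏ.
The smallest angle corresponds to the largest L_z, i.e. m_l = l = 3, giving L_z = 3ℏ.
cos θ_min = 3/√12, so θ_min ≈ 30.0°.

θ_min ≈ 30.0°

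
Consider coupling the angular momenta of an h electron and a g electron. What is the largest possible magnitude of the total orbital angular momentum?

|L_tot|_max = 3√10 ℏ ≈ 9.487ℏ

Angular momentum addition gives L = |l₁ − l₂|, …, l₁ + l₂.
L ∈ {1, 2, 3, 4, 5, 6, 7, 8, 9}.
The largest magnitude corresponds to L = 9: |L_tot| = ℏ√(9·10) = 3√10 ℏ.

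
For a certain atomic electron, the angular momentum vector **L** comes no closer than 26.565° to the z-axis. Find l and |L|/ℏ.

l = 4, |L| = 2√5 ℏ ≈ 4.472ℏ

At minimum angle, m_l = l, so cos θ = l/√(l(l+1)); cos²θ = l/(l+1) = 0.8000.
Solving: l = 4.
Then |L| = ℏ√(4·5) = 2√5 ℏ.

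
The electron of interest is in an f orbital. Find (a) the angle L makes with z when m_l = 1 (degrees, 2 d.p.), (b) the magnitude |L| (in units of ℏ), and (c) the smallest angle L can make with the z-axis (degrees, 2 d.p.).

An f state has l = 3.
For m_l = 1: cos θ = 1/√12, θ ≈ 73.22°.
|L| = ℏ√(3·4) = 2√3 ℏ ≈ 3.464ℏ.
cos θ_min = 3/√12, so θ_min ≈ 30.00°.

θ(m_l=1) ≈ 73.22°; |L| = 2√3 ℏ ≈ 3.464ℏ; θ_min ≈ 30.00°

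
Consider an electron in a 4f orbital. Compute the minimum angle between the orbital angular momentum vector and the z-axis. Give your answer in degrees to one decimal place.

For 4f, l = 3.
|L| = ℏ√(l(l+1)) = 2√3 ℏ.
The smallest angle corresponds to the largest L_z, i.e. m_l = l = 3, giving L_z = 3ℏ.
cos θ_min = 3/√12, so θ_min ≈ 30.0°.

θ_min ≈ 30.0°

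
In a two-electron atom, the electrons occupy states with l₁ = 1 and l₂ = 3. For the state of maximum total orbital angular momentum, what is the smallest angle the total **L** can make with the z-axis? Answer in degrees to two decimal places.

L runs from |1 − 3| = 2 to 1 + 3 = 4.
L ∈ {2, 3, 4}.
The maximum is L = 4, with |L_tot| = ℏ√(4·5) = 2√5 ℏ.
The minimum angle with z is arccos(4/√20) ≈ 26.57°.

θ_min ≈ 26.57°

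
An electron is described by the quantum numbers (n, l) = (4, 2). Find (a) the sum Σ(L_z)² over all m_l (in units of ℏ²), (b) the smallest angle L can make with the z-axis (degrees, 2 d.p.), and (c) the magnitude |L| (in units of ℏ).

Σ(L_z)² = 10 ℏ²; θ_min ≈ 35.26°; |L| = √6 ℏ ≈ 2.449ℏ

Σ m_l² = 10, so Σ(L_z)² = 10 ℏ².
cos θ_min = 2/√6, so θ_min ≈ 35.26°.
|L| = ℏ√(2·3) = √6 ℏ ≈ 2.449ℏ.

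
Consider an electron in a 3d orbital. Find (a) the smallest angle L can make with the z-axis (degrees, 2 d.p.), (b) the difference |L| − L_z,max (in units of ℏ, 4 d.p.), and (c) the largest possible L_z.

The 3d subshell has l = 2.
cos θ_min = 2/√6, so θ_min ≈ 35.26°.
|L| − L_z,max = (√6 − 2)ℏ ≈ 0.4495ℏ.
L_z,max = lℏ = 2ℏ.

θ_min ≈ 35.26°; |L|−L_z,max ≈ 0.4495ℏ; L_z,max = 2ℏ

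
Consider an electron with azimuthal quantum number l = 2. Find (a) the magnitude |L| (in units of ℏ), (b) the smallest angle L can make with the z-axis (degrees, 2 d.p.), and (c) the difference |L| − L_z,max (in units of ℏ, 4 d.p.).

|L| = ℏ√(2·3) = √6 ℏ ≈ 2.449ℏ.
cos θ_min = 2/√6, so θ_min ≈ 35.26°.
|L| − L_z,max = (√6 − 2)ℏ ≈ 0.4495ℏ.

|L| = √6 ℏ ≈ 2.449ℏ; θ_min ≈ 35.26°; |L|−L_z,max ≈ 0.4495ℏ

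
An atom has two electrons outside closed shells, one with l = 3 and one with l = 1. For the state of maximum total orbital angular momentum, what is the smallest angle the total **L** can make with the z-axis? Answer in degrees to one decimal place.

By the triangle rule, |l₁ − l₂| ≤ L ≤ l₁ + l₂.
L ∈ {2, 3, 4}.
The maximum is L = 4, with |L_tot| = ℏ√(4·5) = 2√5 ℏ.
The minimum angle with z is arccos(4/√20) ≈ 26.6°.

θ_min ≈ 26.6°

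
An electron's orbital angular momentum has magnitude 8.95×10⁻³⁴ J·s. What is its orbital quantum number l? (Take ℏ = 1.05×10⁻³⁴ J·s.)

Dividing by ℏ: |L|/ℏ ≈ 8.524.
l(l+1) ≈ 8.524² ≈ 72.66, so l = 8.

l = 8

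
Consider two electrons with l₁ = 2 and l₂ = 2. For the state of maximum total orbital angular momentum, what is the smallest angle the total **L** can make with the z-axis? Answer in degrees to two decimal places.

θ_min ≈ 26.57°

L runs from |2 − 2| = 0 to 2 + 2 = 4.
Allowed values: L = 0, 1, 2, 3, 4.
The maximum is L = 4, with |L_tot| = ℏ√(4·5) = 2√5 ℏ.
The minimum angle with z is arccos(4/√20) ≈ 26.57°.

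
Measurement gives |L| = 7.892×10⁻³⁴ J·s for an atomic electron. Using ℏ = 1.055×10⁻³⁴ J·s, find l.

l = 7

Dividing by ℏ: |L|/ℏ ≈ 7.481.
l(l+1) ≈ 7.481² ≈ 55.96, so l = 7.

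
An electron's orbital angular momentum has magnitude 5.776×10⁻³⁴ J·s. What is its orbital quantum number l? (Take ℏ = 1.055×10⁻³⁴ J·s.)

l = 5

|L|/ℏ = (5.776×10⁻³⁴)/(1.055×10⁻³⁴) ≈ 5.475.
l(l+1) ≈ 5.475² ≈ 29.97, so l = 5.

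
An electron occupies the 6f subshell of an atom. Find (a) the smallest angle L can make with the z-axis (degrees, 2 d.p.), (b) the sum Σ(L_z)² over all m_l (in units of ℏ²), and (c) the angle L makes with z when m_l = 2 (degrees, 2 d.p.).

θ_min ≈ 30.00°; Σ(L_z)² = 28 ℏ²; θ(m_l=2) ≈ 54.74°

For 6f, l = 3.
cos θ_min = 3/√12, so θ_min ≈ 30.00°.
Σ m_l² = 28, so Σ(L_z)² = 28 ℏ².
For m_l = 2: cos θ = 2/√12, θ ≈ 54.74°.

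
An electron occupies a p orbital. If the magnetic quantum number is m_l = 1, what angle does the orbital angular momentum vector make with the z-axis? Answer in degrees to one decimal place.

θ ≈ 45.0°

For a p orbital, l = 1.
|L| = ℏ√(l(l+1)) = √2 ℏ.
L_z = m_l ℏ = 1ℏ.
cos θ = L_z/|L| = 1/√2, so θ ≈ 45.0°.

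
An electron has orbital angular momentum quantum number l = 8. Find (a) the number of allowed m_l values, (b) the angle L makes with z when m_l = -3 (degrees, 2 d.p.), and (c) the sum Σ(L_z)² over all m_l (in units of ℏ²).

There are 2l+1 = 17 values of m_l.
For m_l = -3: cos θ = -3/√72, θ ≈ 110.70°.
Σ m_l² = 408, so Σ(L_z)² = 408 ℏ².

17 values; θ(m_l=-3) ≈ 110.70°; Σ(L_z)² = 408 ℏ²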